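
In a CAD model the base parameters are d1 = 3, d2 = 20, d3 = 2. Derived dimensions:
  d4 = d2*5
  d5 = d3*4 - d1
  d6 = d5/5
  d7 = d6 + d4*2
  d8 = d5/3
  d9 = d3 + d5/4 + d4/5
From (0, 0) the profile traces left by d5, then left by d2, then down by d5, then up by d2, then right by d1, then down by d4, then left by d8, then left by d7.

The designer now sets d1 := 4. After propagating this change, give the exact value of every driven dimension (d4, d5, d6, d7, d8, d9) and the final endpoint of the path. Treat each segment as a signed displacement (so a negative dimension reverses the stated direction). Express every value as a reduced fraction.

Apply edit: d1 := 4
  d4 = d2*5 = 100
  d5 = d3*4 - d1 = 4
  d6 = d5/5 = 4/5
  d7 = d6 + d4*2 = 1004/5
  d8 = d5/3 = 4/3
  d9 = d3 + d5/4 + d4/5 = 23
Walk from origin (0, 0):
  seg 1: left by d5 = 4 → (-4, 0)
  seg 2: left by d2 = 20 → (-24, 0)
  seg 3: down by d5 = 4 → (-24, -4)
  seg 4: up by d2 = 20 → (-24, 16)
  seg 5: right by d1 = 4 → (-20, 16)
  seg 6: down by d4 = 100 → (-20, -84)
  seg 7: left by d8 = 4/3 → (-64/3, -84)
  seg 8: left by d7 = 1004/5 → (-3332/15, -84)

d4 = 100
d5 = 4
d6 = 4/5
d7 = 1004/5
d8 = 4/3
d9 = 23
endpoint = (-3332/15, -84)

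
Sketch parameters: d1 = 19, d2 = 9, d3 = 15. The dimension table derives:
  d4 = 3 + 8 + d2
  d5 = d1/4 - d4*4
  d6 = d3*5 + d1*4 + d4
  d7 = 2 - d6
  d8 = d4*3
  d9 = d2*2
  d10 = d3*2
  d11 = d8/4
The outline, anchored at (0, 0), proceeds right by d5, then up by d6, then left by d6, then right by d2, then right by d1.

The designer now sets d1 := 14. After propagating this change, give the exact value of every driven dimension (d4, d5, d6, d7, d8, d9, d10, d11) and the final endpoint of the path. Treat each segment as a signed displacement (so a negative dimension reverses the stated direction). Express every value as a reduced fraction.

d4 = 20
d5 = -153/2
d6 = 151
d7 = -149
d8 = 60
d9 = 18
d10 = 30
d11 = 15
endpoint = (-409/2, 151)

Apply edit: d1 := 14
  d4 = 3 + 8 + d2 = 20
  d5 = d1/4 - d4*4 = -153/2
  d6 = d3*5 + d1*4 + d4 = 151
  d7 = 2 - d6 = -149
  d8 = d4*3 = 60
  d9 = d2*2 = 18
  d10 = d3*2 = 30
  d11 = d8/4 = 15
Walk from origin (0, 0):
  seg 1: right by d5 = -153/2 → (-153/2, 0)
  seg 2: up by d6 = 151 → (-153/2, 151)
  seg 3: left by d6 = 151 → (-455/2, 151)
  seg 4: right by d2 = 9 → (-437/2, 151)
  seg 5: right by d1 = 14 → (-409/2, 151)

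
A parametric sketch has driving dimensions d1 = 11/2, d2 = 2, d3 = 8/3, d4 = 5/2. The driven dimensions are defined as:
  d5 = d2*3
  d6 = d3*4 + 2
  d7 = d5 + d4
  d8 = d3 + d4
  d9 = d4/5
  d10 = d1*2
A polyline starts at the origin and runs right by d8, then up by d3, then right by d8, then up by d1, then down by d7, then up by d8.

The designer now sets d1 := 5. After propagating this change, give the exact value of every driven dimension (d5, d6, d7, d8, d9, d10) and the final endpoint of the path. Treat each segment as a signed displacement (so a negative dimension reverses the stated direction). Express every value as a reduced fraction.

Apply edit: d1 := 5
  d5 = d2*3 = 6
  d6 = d3*4 + 2 = 38/3
  d7 = d5 + d4 = 17/2
  d8 = d3 + d4 = 31/6
  d9 = d4/5 = 1/2
  d10 = d1*2 = 10
Walk from origin (0, 0):
  seg 1: right by d8 = 31/6 → (31/6, 0)
  seg 2: up by d3 = 8/3 → (31/6, 8/3)
  seg 3: right by d8 = 31/6 → (31/3, 8/3)
  seg 4: up by d1 = 5 → (31/3, 23/3)
  seg 5: down by d7 = 17/2 → (31/3, -5/6)
  seg 6: up by d8 = 31/6 → (31/3, 13/3)

d5 = 6
d6 = 38/3
d7 = 17/2
d8 = 31/6
d9 = 1/2
d10 = 10
endpoint = (31/3, 13/3)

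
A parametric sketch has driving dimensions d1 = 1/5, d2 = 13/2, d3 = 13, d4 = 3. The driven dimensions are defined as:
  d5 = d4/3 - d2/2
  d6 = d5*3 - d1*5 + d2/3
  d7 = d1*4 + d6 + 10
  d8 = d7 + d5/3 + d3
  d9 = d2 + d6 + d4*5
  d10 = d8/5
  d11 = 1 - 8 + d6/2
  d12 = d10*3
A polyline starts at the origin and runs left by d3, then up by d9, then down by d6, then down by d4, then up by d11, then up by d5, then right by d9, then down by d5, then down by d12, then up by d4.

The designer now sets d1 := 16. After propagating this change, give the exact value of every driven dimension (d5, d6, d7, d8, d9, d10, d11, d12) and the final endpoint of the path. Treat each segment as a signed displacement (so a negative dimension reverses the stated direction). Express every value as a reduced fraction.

Apply edit: d1 := 16
  d5 = d4/3 - d2/2 = -9/4
  d6 = d5*3 - d1*5 + d2/3 = -1015/12
  d7 = d1*4 + d6 + 10 = -127/12
  d8 = d7 + d5/3 + d3 = 5/3
  d9 = d2 + d6 + d4*5 = -757/12
  d10 = d8/5 = 1/3
  d11 = 1 - 8 + d6/2 = -1183/24
  d12 = d10*3 = 1
Walk from origin (0, 0):
  seg 1: left by d3 = 13 → (-13, 0)
  seg 2: up by d9 = -757/12 → (-13, -757/12)
  seg 3: down by d6 = -1015/12 → (-13, 43/2)
  seg 4: down by d4 = 3 → (-13, 37/2)
  seg 5: up by d11 = -1183/24 → (-13, -739/24)
  seg 6: up by d5 = -9/4 → (-13, -793/24)
  seg 7: right by d9 = -757/12 → (-913/12, -793/24)
  seg 8: down by d5 = -9/4 → (-913/12, -739/24)
  seg 9: down by d12 = 1 → (-913/12, -763/24)
  seg 10: up by d4 = 3 → (-913/12, -691/24)

d5 = -9/4
d6 = -1015/12
d7 = -127/12
d8 = 5/3
d9 = -757/12
d10 = 1/3
d11 = -1183/24
d12 = 1
endpoint = (-913/12, -691/24)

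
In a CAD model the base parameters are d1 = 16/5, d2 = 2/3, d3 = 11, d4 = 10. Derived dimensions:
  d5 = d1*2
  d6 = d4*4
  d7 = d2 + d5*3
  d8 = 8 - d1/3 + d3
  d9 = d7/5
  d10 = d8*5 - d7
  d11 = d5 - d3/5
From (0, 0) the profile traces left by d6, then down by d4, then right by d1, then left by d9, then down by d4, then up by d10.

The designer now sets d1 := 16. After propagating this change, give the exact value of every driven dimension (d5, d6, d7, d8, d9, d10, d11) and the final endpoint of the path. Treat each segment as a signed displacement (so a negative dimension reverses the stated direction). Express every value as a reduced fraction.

Apply edit: d1 := 16
  d5 = d1*2 = 32
  d6 = d4*4 = 40
  d7 = d2 + d5*3 = 290/3
  d8 = 8 - d1/3 + d3 = 41/3
  d9 = d7/5 = 58/3
  d10 = d8*5 - d7 = -85/3
  d11 = d5 - d3/5 = 149/5
Walk from origin (0, 0):
  seg 1: left by d6 = 40 → (-40, 0)
  seg 2: down by d4 = 10 → (-40, -10)
  seg 3: right by d1 = 16 → (-24, -10)
  seg 4: left by d9 = 58/3 → (-130/3, -10)
  seg 5: down by d4 = 10 → (-130/3, -20)
  seg 6: up by d10 = -85/3 → (-130/3, -145/3)

d5 = 32
d6 = 40
d7 = 290/3
d8 = 41/3
d9 = 58/3
d10 = -85/3
d11 = 149/5
endpoint = (-130/3, -145/3)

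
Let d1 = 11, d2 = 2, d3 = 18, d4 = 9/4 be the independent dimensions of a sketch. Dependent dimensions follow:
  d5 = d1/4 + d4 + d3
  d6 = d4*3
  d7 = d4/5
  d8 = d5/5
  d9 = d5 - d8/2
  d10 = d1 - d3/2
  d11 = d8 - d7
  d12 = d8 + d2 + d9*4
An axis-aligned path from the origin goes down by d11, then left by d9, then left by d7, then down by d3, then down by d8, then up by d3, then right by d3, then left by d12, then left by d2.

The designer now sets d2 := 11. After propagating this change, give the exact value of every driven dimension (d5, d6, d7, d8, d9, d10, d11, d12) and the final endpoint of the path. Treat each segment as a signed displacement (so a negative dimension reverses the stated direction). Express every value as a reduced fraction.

Apply edit: d2 := 11
  d5 = d1/4 + d4 + d3 = 23
  d6 = d4*3 = 27/4
  d7 = d4/5 = 9/20
  d8 = d5/5 = 23/5
  d9 = d5 - d8/2 = 207/10
  d10 = d1 - d3/2 = 2
  d11 = d8 - d7 = 83/20
  d12 = d8 + d2 + d9*4 = 492/5
Walk from origin (0, 0):
  seg 1: down by d11 = 83/20 → (0, -83/20)
  seg 2: left by d9 = 207/10 → (-207/10, -83/20)
  seg 3: left by d7 = 9/20 → (-423/20, -83/20)
  seg 4: down by d3 = 18 → (-423/20, -443/20)
  seg 5: down by d8 = 23/5 → (-423/20, -107/4)
  seg 6: up by d3 = 18 → (-423/20, -35/4)
  seg 7: right by d3 = 18 → (-63/20, -35/4)
  seg 8: left by d12 = 492/5 → (-2031/20, -35/4)
  seg 9: left by d2 = 11 → (-2251/20, -35/4)

d5 = 23
d6 = 27/4
d7 = 9/20
d8 = 23/5
d9 = 207/10
d10 = 2
d11 = 83/20
d12 = 492/5
endpoint = (-2251/20, -35/4)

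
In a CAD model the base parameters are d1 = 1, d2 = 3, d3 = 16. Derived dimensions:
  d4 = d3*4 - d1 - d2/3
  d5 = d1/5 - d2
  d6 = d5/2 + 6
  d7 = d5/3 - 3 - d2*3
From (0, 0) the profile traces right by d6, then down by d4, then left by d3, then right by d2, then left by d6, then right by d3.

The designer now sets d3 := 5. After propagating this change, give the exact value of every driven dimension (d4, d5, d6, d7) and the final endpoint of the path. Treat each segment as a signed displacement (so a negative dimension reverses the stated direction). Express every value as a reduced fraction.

Apply edit: d3 := 5
  d4 = d3*4 - d1 - d2/3 = 18
  d5 = d1/5 - d2 = -14/5
  d6 = d5/2 + 6 = 23/5
  d7 = d5/3 - 3 - d2*3 = -194/15
Walk from origin (0, 0):
  seg 1: right by d6 = 23/5 → (23/5, 0)
  seg 2: down by d4 = 18 → (23/5, -18)
  seg 3: left by d3 = 5 → (-2/5, -18)
  seg 4: right by d2 = 3 → (13/5, -18)
  seg 5: left by d6 = 23/5 → (-2, -18)
  seg 6: right by d3 = 5 → (3, -18)

d4 = 18
d5 = -14/5
d6 = 23/5
d7 = -194/15
endpoint = (3, -18)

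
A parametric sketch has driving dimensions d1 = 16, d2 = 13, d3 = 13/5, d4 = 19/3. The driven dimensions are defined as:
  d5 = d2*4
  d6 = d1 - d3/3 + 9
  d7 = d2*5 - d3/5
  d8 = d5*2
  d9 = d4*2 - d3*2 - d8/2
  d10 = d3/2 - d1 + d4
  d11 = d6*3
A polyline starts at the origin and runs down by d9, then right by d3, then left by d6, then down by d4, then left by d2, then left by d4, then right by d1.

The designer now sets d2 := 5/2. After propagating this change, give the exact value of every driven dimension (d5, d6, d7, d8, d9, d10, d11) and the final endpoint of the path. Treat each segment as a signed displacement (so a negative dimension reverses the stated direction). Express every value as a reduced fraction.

Apply edit: d2 := 5/2
  d5 = d2*4 = 10
  d6 = d1 - d3/3 + 9 = 362/15
  d7 = d2*5 - d3/5 = 599/50
  d8 = d5*2 = 20
  d9 = d4*2 - d3*2 - d8/2 = -38/15
  d10 = d3/2 - d1 + d4 = -251/30
  d11 = d6*3 = 362/5
Walk from origin (0, 0):
  seg 1: down by d9 = -38/15 → (0, 38/15)
  seg 2: right by d3 = 13/5 → (13/5, 38/15)
  seg 3: left by d6 = 362/15 → (-323/15, 38/15)
  seg 4: down by d4 = 19/3 → (-323/15, -19/5)
  seg 5: left by d2 = 5/2 → (-721/30, -19/5)
  seg 6: left by d4 = 19/3 → (-911/30, -19/5)
  seg 7: right by d1 = 16 → (-431/30, -19/5)

d5 = 10
d6 = 362/15
d7 = 599/50
d8 = 20
d9 = -38/15
d10 = -251/30
d11 = 362/5
endpoint = (-431/30, -19/5)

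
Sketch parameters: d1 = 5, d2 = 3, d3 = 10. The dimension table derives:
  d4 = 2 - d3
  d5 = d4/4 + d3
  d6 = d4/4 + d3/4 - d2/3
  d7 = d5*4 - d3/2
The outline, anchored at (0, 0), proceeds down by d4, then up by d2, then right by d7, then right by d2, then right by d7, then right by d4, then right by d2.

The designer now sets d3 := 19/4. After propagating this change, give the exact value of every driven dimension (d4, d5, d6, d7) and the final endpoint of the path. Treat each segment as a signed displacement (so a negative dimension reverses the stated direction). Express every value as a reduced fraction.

d4 = -11/4
d5 = 65/16
d6 = -1/2
d7 = 111/8
endpoint = (31, 23/4)

Apply edit: d3 := 19/4
  d4 = 2 - d3 = -11/4
  d5 = d4/4 + d3 = 65/16
  d6 = d4/4 + d3/4 - d2/3 = -1/2
  d7 = d5*4 - d3/2 = 111/8
Walk from origin (0, 0):
  seg 1: down by d4 = -11/4 → (0, 11/4)
  seg 2: up by d2 = 3 → (0, 23/4)
  seg 3: right by d7 = 111/8 → (111/8, 23/4)
  seg 4: right by d2 = 3 → (135/8, 23/4)
  seg 5: right by d7 = 111/8 → (123/4, 23/4)
  seg 6: right by d4 = -11/4 → (28, 23/4)
  seg 7: right by d2 = 3 → (31, 23/4)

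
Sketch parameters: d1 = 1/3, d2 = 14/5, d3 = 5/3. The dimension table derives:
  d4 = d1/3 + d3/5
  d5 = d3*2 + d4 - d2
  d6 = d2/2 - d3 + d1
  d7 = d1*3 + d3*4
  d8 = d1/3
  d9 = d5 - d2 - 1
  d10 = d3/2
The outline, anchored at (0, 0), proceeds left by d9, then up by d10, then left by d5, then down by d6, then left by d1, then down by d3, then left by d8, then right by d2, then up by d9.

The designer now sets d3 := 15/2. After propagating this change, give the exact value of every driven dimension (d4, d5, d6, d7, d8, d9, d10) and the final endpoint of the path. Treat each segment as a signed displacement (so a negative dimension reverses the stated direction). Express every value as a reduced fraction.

d4 = 29/18
d5 = 1243/90
d6 = -173/30
d7 = 31
d8 = 1/9
d9 = 901/90
d10 = 15/4
endpoint = (-322/15, 433/36)

Apply edit: d3 := 15/2
  d4 = d1/3 + d3/5 = 29/18
  d5 = d3*2 + d4 - d2 = 1243/90
  d6 = d2/2 - d3 + d1 = -173/30
  d7 = d1*3 + d3*4 = 31
  d8 = d1/3 = 1/9
  d9 = d5 - d2 - 1 = 901/90
  d10 = d3/2 = 15/4
Walk from origin (0, 0):
  seg 1: left by d9 = 901/90 → (-901/90, 0)
  seg 2: up by d10 = 15/4 → (-901/90, 15/4)
  seg 3: left by d5 = 1243/90 → (-1072/45, 15/4)
  seg 4: down by d6 = -173/30 → (-1072/45, 571/60)
  seg 5: left by d1 = 1/3 → (-1087/45, 571/60)
  seg 6: down by d3 = 15/2 → (-1087/45, 121/60)
  seg 7: left by d8 = 1/9 → (-364/15, 121/60)
  seg 8: right by d2 = 14/5 → (-322/15, 121/60)
  seg 9: up by d9 = 901/90 → (-322/15, 433/36)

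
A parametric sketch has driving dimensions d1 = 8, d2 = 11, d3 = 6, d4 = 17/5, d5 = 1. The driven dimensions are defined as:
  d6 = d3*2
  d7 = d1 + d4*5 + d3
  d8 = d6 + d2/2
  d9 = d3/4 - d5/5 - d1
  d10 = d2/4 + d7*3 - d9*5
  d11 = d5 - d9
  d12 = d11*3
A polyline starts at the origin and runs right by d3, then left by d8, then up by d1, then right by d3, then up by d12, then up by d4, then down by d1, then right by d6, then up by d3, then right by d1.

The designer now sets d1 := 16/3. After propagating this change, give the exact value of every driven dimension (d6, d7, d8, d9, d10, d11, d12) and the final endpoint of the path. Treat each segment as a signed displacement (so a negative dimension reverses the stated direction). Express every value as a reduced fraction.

d6 = 12
d7 = 85/3
d8 = 35/2
d9 = -121/30
d10 = 1295/12
d11 = 151/30
d12 = 151/10
endpoint = (71/6, 49/2)

Apply edit: d1 := 16/3
  d6 = d3*2 = 12
  d7 = d1 + d4*5 + d3 = 85/3
  d8 = d6 + d2/2 = 35/2
  d9 = d3/4 - d5/5 - d1 = -121/30
  d10 = d2/4 + d7*3 - d9*5 = 1295/12
  d11 = d5 - d9 = 151/30
  d12 = d11*3 = 151/10
Walk from origin (0, 0):
  seg 1: right by d3 = 6 → (6, 0)
  seg 2: left by d8 = 35/2 → (-23/2, 0)
  seg 3: up by d1 = 16/3 → (-23/2, 16/3)
  seg 4: right by d3 = 6 → (-11/2, 16/3)
  seg 5: up by d12 = 151/10 → (-11/2, 613/30)
  seg 6: up by d4 = 17/5 → (-11/2, 143/6)
  seg 7: down by d1 = 16/3 → (-11/2, 37/2)
  seg 8: right by d6 = 12 → (13/2, 37/2)
  seg 9: up by d3 = 6 → (13/2, 49/2)
  seg 10: right by d1 = 16/3 → (71/6, 49/2)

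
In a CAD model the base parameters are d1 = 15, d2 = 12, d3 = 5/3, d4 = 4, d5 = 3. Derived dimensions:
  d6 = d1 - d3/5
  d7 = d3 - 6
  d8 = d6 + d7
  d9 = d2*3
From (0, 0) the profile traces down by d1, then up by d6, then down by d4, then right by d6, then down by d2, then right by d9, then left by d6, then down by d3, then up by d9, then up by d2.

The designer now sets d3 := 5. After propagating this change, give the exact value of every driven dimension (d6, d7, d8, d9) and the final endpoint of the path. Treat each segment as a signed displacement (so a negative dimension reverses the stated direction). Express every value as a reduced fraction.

Apply edit: d3 := 5
  d6 = d1 - d3/5 = 14
  d7 = d3 - 6 = -1
  d8 = d6 + d7 = 13
  d9 = d2*3 = 36
Walk from origin (0, 0):
  seg 1: down by d1 = 15 → (0, -15)
  seg 2: up by d6 = 14 → (0, -1)
  seg 3: down by d4 = 4 → (0, -5)
  seg 4: right by d6 = 14 → (14, -5)
  seg 5: down by d2 = 12 → (14, -17)
  seg 6: right by d9 = 36 → (50, -17)
  seg 7: left by d6 = 14 → (36, -17)
  seg 8: down by d3 = 5 → (36, -22)
  seg 9: up by d9 = 36 → (36, 14)
  seg 10: up by d2 = 12 → (36, 26)

d6 = 14
d7 = -1
d8 = 13
d9 = 36
endpoint = (36, 26)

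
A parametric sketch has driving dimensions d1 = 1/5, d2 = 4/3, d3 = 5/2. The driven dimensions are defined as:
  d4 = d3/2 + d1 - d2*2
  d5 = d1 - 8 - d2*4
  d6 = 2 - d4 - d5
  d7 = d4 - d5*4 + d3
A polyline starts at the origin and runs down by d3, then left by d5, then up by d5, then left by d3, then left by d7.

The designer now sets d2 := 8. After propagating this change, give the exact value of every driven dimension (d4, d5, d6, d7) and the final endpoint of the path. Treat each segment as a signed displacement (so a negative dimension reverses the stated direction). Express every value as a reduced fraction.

d4 = -291/20
d5 = -199/5
d6 = 1127/20
d7 = 2943/20
endpoint = (-2197/20, -423/10)

Apply edit: d2 := 8
  d4 = d3/2 + d1 - d2*2 = -291/20
  d5 = d1 - 8 - d2*4 = -199/5
  d6 = 2 - d4 - d5 = 1127/20
  d7 = d4 - d5*4 + d3 = 2943/20
Walk from origin (0, 0):
  seg 1: down by d3 = 5/2 → (0, -5/2)
  seg 2: left by d5 = -199/5 → (199/5, -5/2)
  seg 3: up by d5 = -199/5 → (199/5, -423/10)
  seg 4: left by d3 = 5/2 → (373/10, -423/10)
  seg 5: left by d7 = 2943/20 → (-2197/20, -423/10)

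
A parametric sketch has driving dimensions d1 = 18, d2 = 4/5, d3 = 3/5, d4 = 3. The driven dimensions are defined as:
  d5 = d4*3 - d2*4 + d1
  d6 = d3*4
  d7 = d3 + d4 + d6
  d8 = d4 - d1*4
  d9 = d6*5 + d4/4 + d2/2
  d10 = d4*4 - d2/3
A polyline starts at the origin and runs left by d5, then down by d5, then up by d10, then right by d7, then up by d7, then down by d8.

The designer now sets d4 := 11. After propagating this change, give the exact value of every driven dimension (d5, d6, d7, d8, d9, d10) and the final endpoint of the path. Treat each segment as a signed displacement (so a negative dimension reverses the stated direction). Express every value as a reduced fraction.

Apply edit: d4 := 11
  d5 = d4*3 - d2*4 + d1 = 239/5
  d6 = d3*4 = 12/5
  d7 = d3 + d4 + d6 = 14
  d8 = d4 - d1*4 = -61
  d9 = d6*5 + d4/4 + d2/2 = 303/20
  d10 = d4*4 - d2/3 = 656/15
Walk from origin (0, 0):
  seg 1: left by d5 = 239/5 → (-239/5, 0)
  seg 2: down by d5 = 239/5 → (-239/5, -239/5)
  seg 3: up by d10 = 656/15 → (-239/5, -61/15)
  seg 4: right by d7 = 14 → (-169/5, -61/15)
  seg 5: up by d7 = 14 → (-169/5, 149/15)
  seg 6: down by d8 = -61 → (-169/5, 1064/15)

d5 = 239/5
d6 = 12/5
d7 = 14
d8 = -61
d9 = 303/20
d10 = 656/15
endpoint = (-169/5, 1064/15)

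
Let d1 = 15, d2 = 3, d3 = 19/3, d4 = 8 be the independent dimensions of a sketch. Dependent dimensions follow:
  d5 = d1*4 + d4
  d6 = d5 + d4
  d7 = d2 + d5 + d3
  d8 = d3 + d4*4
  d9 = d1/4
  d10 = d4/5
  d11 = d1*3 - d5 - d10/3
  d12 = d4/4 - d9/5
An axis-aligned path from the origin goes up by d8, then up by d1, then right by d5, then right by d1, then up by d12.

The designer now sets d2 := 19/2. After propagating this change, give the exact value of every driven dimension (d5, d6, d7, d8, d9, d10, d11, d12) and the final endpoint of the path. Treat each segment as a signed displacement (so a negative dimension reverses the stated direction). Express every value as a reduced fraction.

Apply edit: d2 := 19/2
  d5 = d1*4 + d4 = 68
  d6 = d5 + d4 = 76
  d7 = d2 + d5 + d3 = 503/6
  d8 = d3 + d4*4 = 115/3
  d9 = d1/4 = 15/4
  d10 = d4/5 = 8/5
  d11 = d1*3 - d5 - d10/3 = -353/15
  d12 = d4/4 - d9/5 = 5/4
Walk from origin (0, 0):
  seg 1: up by d8 = 115/3 → (0, 115/3)
  seg 2: up by d1 = 15 → (0, 160/3)
  seg 3: right by d5 = 68 → (68, 160/3)
  seg 4: right by d1 = 15 → (83, 160/3)
  seg 5: up by d12 = 5/4 → (83, 655/12)

d5 = 68
d6 = 76
d7 = 503/6
d8 = 115/3
d9 = 15/4
d10 = 8/5
d11 = -353/15
d12 = 5/4
endpoint = (83, 655/12)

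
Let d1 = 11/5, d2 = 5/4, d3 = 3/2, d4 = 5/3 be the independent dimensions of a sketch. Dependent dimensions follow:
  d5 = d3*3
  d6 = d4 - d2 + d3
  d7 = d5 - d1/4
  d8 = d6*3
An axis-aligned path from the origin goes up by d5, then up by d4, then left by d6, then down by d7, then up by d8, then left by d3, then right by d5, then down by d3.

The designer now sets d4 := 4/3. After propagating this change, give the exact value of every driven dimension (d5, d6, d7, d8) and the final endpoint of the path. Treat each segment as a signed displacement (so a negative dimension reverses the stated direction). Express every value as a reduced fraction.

d5 = 9/2
d6 = 19/12
d7 = 79/20
d8 = 19/4
endpoint = (17/12, 77/15)

Apply edit: d4 := 4/3
  d5 = d3*3 = 9/2
  d6 = d4 - d2 + d3 = 19/12
  d7 = d5 - d1/4 = 79/20
  d8 = d6*3 = 19/4
Walk from origin (0, 0):
  seg 1: up by d5 = 9/2 → (0, 9/2)
  seg 2: up by d4 = 4/3 → (0, 35/6)
  seg 3: left by d6 = 19/12 → (-19/12, 35/6)
  seg 4: down by d7 = 79/20 → (-19/12, 113/60)
  seg 5: up by d8 = 19/4 → (-19/12, 199/30)
  seg 6: left by d3 = 3/2 → (-37/12, 199/30)
  seg 7: right by d5 = 9/2 → (17/12, 199/30)
  seg 8: down by d3 = 3/2 → (17/12, 77/15)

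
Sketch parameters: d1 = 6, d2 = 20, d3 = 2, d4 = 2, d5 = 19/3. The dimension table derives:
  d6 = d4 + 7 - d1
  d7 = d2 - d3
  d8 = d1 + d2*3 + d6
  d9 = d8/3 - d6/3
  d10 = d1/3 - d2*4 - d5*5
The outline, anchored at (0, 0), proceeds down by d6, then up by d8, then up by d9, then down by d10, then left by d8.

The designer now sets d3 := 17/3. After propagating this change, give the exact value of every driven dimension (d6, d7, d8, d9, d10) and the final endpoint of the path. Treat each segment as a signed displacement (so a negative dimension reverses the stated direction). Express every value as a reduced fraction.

Apply edit: d3 := 17/3
  d6 = d4 + 7 - d1 = 3
  d7 = d2 - d3 = 43/3
  d8 = d1 + d2*3 + d6 = 69
  d9 = d8/3 - d6/3 = 22
  d10 = d1/3 - d2*4 - d5*5 = -329/3
Walk from origin (0, 0):
  seg 1: down by d6 = 3 → (0, -3)
  seg 2: up by d8 = 69 → (0, 66)
  seg 3: up by d9 = 22 → (0, 88)
  seg 4: down by d10 = -329/3 → (0, 593/3)
  seg 5: left by d8 = 69 → (-69, 593/3)

d6 = 3
d7 = 43/3
d8 = 69
d9 = 22
d10 = -329/3
endpoint = (-69, 593/3)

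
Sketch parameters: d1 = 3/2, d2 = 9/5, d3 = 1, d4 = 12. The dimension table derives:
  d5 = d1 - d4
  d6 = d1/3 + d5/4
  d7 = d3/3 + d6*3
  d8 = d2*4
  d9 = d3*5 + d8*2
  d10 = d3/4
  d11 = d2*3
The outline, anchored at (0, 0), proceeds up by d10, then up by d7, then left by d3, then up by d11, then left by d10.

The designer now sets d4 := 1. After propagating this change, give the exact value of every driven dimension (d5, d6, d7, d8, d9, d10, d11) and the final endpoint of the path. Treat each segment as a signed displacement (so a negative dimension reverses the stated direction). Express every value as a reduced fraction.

d5 = 1/2
d6 = 5/8
d7 = 53/24
d8 = 36/5
d9 = 97/5
d10 = 1/4
d11 = 27/5
endpoint = (-5/4, 943/120)

Apply edit: d4 := 1
  d5 = d1 - d4 = 1/2
  d6 = d1/3 + d5/4 = 5/8
  d7 = d3/3 + d6*3 = 53/24
  d8 = d2*4 = 36/5
  d9 = d3*5 + d8*2 = 97/5
  d10 = d3/4 = 1/4
  d11 = d2*3 = 27/5
Walk from origin (0, 0):
  seg 1: up by d10 = 1/4 → (0, 1/4)
  seg 2: up by d7 = 53/24 → (0, 59/24)
  seg 3: left by d3 = 1 → (-1, 59/24)
  seg 4: up by d11 = 27/5 → (-1, 943/120)
  seg 5: left by d10 = 1/4 → (-5/4, 943/120)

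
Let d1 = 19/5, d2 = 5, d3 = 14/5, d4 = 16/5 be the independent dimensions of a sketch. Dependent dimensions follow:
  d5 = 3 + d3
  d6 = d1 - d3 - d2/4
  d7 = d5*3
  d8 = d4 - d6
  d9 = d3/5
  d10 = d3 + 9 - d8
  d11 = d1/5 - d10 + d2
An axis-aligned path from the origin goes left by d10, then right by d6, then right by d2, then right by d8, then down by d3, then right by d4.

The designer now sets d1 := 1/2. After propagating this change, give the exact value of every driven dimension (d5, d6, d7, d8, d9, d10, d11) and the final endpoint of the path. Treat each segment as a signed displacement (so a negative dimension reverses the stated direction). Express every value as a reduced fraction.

d5 = 29/5
d6 = -71/20
d7 = 87/5
d8 = 27/4
d9 = 14/25
d10 = 101/20
d11 = 1/20
endpoint = (127/20, -14/5)

Apply edit: d1 := 1/2
  d5 = 3 + d3 = 29/5
  d6 = d1 - d3 - d2/4 = -71/20
  d7 = d5*3 = 87/5
  d8 = d4 - d6 = 27/4
  d9 = d3/5 = 14/25
  d10 = d3 + 9 - d8 = 101/20
  d11 = d1/5 - d10 + d2 = 1/20
Walk from origin (0, 0):
  seg 1: left by d10 = 101/20 → (-101/20, 0)
  seg 2: right by d6 = -71/20 → (-43/5, 0)
  seg 3: right by d2 = 5 → (-18/5, 0)
  seg 4: right by d8 = 27/4 → (63/20, 0)
  seg 5: down by d3 = 14/5 → (63/20, -14/5)
  seg 6: right by d4 = 16/5 → (127/20, -14/5)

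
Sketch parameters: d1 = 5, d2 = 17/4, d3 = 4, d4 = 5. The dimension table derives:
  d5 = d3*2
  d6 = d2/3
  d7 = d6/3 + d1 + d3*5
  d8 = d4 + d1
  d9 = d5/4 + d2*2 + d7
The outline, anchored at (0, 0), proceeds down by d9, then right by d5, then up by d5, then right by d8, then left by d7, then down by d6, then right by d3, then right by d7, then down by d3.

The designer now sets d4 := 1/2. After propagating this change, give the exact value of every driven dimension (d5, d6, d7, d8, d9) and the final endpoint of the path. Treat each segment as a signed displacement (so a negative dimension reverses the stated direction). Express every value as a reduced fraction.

d5 = 8
d6 = 17/12
d7 = 917/36
d8 = 11/2
d9 = 1295/36
endpoint = (35/2, -601/18)

Apply edit: d4 := 1/2
  d5 = d3*2 = 8
  d6 = d2/3 = 17/12
  d7 = d6/3 + d1 + d3*5 = 917/36
  d8 = d4 + d1 = 11/2
  d9 = d5/4 + d2*2 + d7 = 1295/36
Walk from origin (0, 0):
  seg 1: down by d9 = 1295/36 → (0, -1295/36)
  seg 2: right by d5 = 8 → (8, -1295/36)
  seg 3: up by d5 = 8 → (8, -1007/36)
  seg 4: right by d8 = 11/2 → (27/2, -1007/36)
  seg 5: left by d7 = 917/36 → (-431/36, -1007/36)
  seg 6: down by d6 = 17/12 → (-431/36, -529/18)
  seg 7: right by d3 = 4 → (-287/36, -529/18)
  seg 8: right by d7 = 917/36 → (35/2, -529/18)
  seg 9: down by d3 = 4 → (35/2, -601/18)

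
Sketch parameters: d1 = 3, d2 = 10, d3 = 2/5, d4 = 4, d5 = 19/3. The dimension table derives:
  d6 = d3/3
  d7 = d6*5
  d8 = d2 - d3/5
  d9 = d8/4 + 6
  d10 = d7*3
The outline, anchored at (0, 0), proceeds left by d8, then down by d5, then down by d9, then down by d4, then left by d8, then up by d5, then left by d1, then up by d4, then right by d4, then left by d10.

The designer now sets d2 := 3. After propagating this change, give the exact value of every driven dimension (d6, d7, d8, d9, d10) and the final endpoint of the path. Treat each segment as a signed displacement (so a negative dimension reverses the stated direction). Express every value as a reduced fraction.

d6 = 2/15
d7 = 2/3
d8 = 73/25
d9 = 673/100
d10 = 2
endpoint = (-171/25, -673/100)

Apply edit: d2 := 3
  d6 = d3/3 = 2/15
  d7 = d6*5 = 2/3
  d8 = d2 - d3/5 = 73/25
  d9 = d8/4 + 6 = 673/100
  d10 = d7*3 = 2
Walk from origin (0, 0):
  seg 1: left by d8 = 73/25 → (-73/25, 0)
  seg 2: down by d5 = 19/3 → (-73/25, -19/3)
  seg 3: down by d9 = 673/100 → (-73/25, -3919/300)
  seg 4: down by d4 = 4 → (-73/25, -5119/300)
  seg 5: left by d8 = 73/25 → (-146/25, -5119/300)
  seg 6: up by d5 = 19/3 → (-146/25, -1073/100)
  seg 7: left by d1 = 3 → (-221/25, -1073/100)
  seg 8: up by d4 = 4 → (-221/25, -673/100)
  seg 9: right by d4 = 4 → (-121/25, -673/100)
  seg 10: left by d10 = 2 → (-171/25, -673/100)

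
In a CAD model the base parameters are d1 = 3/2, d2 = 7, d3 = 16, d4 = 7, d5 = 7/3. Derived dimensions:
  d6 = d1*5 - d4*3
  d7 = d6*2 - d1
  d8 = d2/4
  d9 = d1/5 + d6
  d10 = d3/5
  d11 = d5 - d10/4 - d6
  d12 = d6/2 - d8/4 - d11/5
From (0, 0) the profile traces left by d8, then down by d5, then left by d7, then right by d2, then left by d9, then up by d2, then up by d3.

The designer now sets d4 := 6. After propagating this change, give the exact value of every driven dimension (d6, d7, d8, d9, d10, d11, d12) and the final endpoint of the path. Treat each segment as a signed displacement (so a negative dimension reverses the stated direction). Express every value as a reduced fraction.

d6 = -21/2
d7 = -45/2
d8 = 7/4
d9 = -51/5
d10 = 16/5
d11 = 361/30
d12 = -9713/1200
endpoint = (759/20, 62/3)

Apply edit: d4 := 6
  d6 = d1*5 - d4*3 = -21/2
  d7 = d6*2 - d1 = -45/2
  d8 = d2/4 = 7/4
  d9 = d1/5 + d6 = -51/5
  d10 = d3/5 = 16/5
  d11 = d5 - d10/4 - d6 = 361/30
  d12 = d6/2 - d8/4 - d11/5 = -9713/1200
Walk from origin (0, 0):
  seg 1: left by d8 = 7/4 → (-7/4, 0)
  seg 2: down by d5 = 7/3 → (-7/4, -7/3)
  seg 3: left by d7 = -45/2 → (83/4, -7/3)
  seg 4: right by d2 = 7 → (111/4, -7/3)
  seg 5: left by d9 = -51/5 → (759/20, -7/3)
  seg 6: up by d2 = 7 → (759/20, 14/3)
  seg 7: up by d3 = 16 → (759/20, 62/3)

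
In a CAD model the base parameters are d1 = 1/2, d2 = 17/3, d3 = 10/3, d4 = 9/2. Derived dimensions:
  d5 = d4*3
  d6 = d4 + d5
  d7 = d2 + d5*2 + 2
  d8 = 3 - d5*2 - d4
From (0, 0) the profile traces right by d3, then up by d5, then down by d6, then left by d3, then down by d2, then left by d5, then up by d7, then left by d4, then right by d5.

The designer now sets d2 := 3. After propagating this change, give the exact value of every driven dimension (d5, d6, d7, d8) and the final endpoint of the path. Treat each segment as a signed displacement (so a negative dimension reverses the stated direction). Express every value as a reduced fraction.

d5 = 27/2
d6 = 18
d7 = 32
d8 = -57/2
endpoint = (-9/2, 49/2)

Apply edit: d2 := 3
  d5 = d4*3 = 27/2
  d6 = d4 + d5 = 18
  d7 = d2 + d5*2 + 2 = 32
  d8 = 3 - d5*2 - d4 = -57/2
Walk from origin (0, 0):
  seg 1: right by d3 = 10/3 → (10/3, 0)
  seg 2: up by d5 = 27/2 → (10/3, 27/2)
  seg 3: down by d6 = 18 → (10/3, -9/2)
  seg 4: left by d3 = 10/3 → (0, -9/2)
  seg 5: down by d2 = 3 → (0, -15/2)
  seg 6: left by d5 = 27/2 → (-27/2, -15/2)
  seg 7: up by d7 = 32 → (-27/2, 49/2)
  seg 8: left by d4 = 9/2 → (-18, 49/2)
  seg 9: right by d5 = 27/2 → (-9/2, 49/2)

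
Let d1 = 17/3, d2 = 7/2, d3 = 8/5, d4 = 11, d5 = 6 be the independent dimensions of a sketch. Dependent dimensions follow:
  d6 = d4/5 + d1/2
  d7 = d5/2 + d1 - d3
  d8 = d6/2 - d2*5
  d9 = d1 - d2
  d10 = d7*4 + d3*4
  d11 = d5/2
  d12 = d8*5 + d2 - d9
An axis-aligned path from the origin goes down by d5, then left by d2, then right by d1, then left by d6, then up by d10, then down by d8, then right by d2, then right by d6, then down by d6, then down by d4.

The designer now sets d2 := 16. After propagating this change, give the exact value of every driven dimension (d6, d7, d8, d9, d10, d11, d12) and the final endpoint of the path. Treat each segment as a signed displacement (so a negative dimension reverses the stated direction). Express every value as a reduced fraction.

Apply edit: d2 := 16
  d6 = d4/5 + d1/2 = 151/30
  d7 = d5/2 + d1 - d3 = 106/15
  d8 = d6/2 - d2*5 = -4649/60
  d9 = d1 - d2 = -31/3
  d10 = d7*4 + d3*4 = 104/3
  d11 = d5/2 = 3
  d12 = d8*5 + d2 - d9 = -4333/12
Walk from origin (0, 0):
  seg 1: down by d5 = 6 → (0, -6)
  seg 2: left by d2 = 16 → (-16, -6)
  seg 3: right by d1 = 17/3 → (-31/3, -6)
  seg 4: left by d6 = 151/30 → (-461/30, -6)
  seg 5: up by d10 = 104/3 → (-461/30, 86/3)
  seg 6: down by d8 = -4649/60 → (-461/30, 2123/20)
  seg 7: right by d2 = 16 → (19/30, 2123/20)
  seg 8: right by d6 = 151/30 → (17/3, 2123/20)
  seg 9: down by d6 = 151/30 → (17/3, 6067/60)
  seg 10: down by d4 = 11 → (17/3, 5407/60)

d6 = 151/30
d7 = 106/15
d8 = -4649/60
d9 = -31/3
d10 = 104/3
d11 = 3
d12 = -4333/12
endpoint = (17/3, 5407/60)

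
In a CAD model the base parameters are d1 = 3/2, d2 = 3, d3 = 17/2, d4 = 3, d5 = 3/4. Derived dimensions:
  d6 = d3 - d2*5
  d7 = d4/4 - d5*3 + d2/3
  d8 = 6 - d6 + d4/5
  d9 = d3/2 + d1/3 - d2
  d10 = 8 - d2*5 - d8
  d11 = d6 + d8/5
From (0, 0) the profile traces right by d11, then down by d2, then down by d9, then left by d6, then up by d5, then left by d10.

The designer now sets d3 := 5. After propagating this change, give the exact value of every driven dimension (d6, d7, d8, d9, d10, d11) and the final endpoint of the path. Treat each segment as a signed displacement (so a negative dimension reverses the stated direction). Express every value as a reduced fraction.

d6 = -10
d7 = -1/2
d8 = 83/5
d9 = 0
d10 = -118/5
d11 = -167/25
endpoint = (673/25, -9/4)

Apply edit: d3 := 5
  d6 = d3 - d2*5 = -10
  d7 = d4/4 - d5*3 + d2/3 = -1/2
  d8 = 6 - d6 + d4/5 = 83/5
  d9 = d3/2 + d1/3 - d2 = 0
  d10 = 8 - d2*5 - d8 = -118/5
  d11 = d6 + d8/5 = -167/25
Walk from origin (0, 0):
  seg 1: right by d11 = -167/25 → (-167/25, 0)
  seg 2: down by d2 = 3 → (-167/25, -3)
  seg 3: down by d9 = 0 → (-167/25, -3)
  seg 4: left by d6 = -10 → (83/25, -3)
  seg 5: up by d5 = 3/4 → (83/25, -9/4)
  seg 6: left by d10 = -118/5 → (673/25, -9/4)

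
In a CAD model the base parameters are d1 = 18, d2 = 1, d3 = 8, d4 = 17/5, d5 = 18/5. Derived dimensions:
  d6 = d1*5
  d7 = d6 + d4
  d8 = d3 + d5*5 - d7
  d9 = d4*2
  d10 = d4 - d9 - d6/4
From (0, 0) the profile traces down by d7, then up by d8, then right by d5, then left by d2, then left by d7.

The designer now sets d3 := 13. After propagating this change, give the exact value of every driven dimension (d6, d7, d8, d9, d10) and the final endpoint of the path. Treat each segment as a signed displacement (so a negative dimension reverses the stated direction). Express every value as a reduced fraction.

d6 = 90
d7 = 467/5
d8 = -312/5
d9 = 34/5
d10 = -259/10
endpoint = (-454/5, -779/5)

Apply edit: d3 := 13
  d6 = d1*5 = 90
  d7 = d6 + d4 = 467/5
  d8 = d3 + d5*5 - d7 = -312/5
  d9 = d4*2 = 34/5
  d10 = d4 - d9 - d6/4 = -259/10
Walk from origin (0, 0):
  seg 1: down by d7 = 467/5 → (0, -467/5)
  seg 2: up by d8 = -312/5 → (0, -779/5)
  seg 3: right by d5 = 18/5 → (18/5, -779/5)
  seg 4: left by d2 = 1 → (13/5, -779/5)
  seg 5: left by d7 = 467/5 → (-454/5, -779/5)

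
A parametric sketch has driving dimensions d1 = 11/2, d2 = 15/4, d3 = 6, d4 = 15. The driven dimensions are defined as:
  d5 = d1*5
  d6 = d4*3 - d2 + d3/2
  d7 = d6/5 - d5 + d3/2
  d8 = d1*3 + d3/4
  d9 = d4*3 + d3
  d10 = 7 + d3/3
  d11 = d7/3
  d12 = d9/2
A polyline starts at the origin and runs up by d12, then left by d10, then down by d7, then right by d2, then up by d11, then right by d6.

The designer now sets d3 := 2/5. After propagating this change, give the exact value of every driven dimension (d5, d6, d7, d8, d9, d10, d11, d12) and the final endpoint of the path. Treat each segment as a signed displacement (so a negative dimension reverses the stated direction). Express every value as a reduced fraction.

d5 = 55/2
d6 = 829/20
d7 = -1901/100
d8 = 83/5
d9 = 227/5
d10 = 107/15
d11 = -1901/300
d12 = 227/10
endpoint = (571/15, 2653/75)

Apply edit: d3 := 2/5
  d5 = d1*5 = 55/2
  d6 = d4*3 - d2 + d3/2 = 829/20
  d7 = d6/5 - d5 + d3/2 = -1901/100
  d8 = d1*3 + d3/4 = 83/5
  d9 = d4*3 + d3 = 227/5
  d10 = 7 + d3/3 = 107/15
  d11 = d7/3 = -1901/300
  d12 = d9/2 = 227/10
Walk from origin (0, 0):
  seg 1: up by d12 = 227/10 → (0, 227/10)
  seg 2: left by d10 = 107/15 → (-107/15, 227/10)
  seg 3: down by d7 = -1901/100 → (-107/15, 4171/100)
  seg 4: right by d2 = 15/4 → (-203/60, 4171/100)
  seg 5: up by d11 = -1901/300 → (-203/60, 2653/75)
  seg 6: right by d6 = 829/20 → (571/15, 2653/75)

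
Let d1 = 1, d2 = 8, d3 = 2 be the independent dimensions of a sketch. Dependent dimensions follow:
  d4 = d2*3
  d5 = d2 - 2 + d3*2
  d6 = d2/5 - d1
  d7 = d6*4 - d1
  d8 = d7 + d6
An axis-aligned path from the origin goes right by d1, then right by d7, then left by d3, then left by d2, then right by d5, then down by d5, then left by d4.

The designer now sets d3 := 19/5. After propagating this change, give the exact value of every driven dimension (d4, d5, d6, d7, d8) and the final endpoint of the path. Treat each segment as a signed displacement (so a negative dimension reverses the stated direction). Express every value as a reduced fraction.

Apply edit: d3 := 19/5
  d4 = d2*3 = 24
  d5 = d2 - 2 + d3*2 = 68/5
  d6 = d2/5 - d1 = 3/5
  d7 = d6*4 - d1 = 7/5
  d8 = d7 + d6 = 2
Walk from origin (0, 0):
  seg 1: right by d1 = 1 → (1, 0)
  seg 2: right by d7 = 7/5 → (12/5, 0)
  seg 3: left by d3 = 19/5 → (-7/5, 0)
  seg 4: left by d2 = 8 → (-47/5, 0)
  seg 5: right by d5 = 68/5 → (21/5, 0)
  seg 6: down by d5 = 68/5 → (21/5, -68/5)
  seg 7: left by d4 = 24 → (-99/5, -68/5)

d4 = 24
d5 = 68/5
d6 = 3/5
d7 = 7/5
d8 = 2
endpoint = (-99/5, -68/5)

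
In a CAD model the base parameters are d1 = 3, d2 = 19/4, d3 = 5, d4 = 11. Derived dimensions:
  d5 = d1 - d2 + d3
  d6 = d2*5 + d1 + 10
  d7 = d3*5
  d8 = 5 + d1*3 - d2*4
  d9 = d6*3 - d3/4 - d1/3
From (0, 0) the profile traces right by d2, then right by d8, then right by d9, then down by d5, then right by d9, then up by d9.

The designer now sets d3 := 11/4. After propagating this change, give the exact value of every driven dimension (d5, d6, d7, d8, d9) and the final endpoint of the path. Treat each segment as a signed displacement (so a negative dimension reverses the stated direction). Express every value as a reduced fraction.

d5 = 1
d6 = 147/4
d7 = 55/4
d8 = -5
d9 = 1737/16
endpoint = (1735/8, 1721/16)

Apply edit: d3 := 11/4
  d5 = d1 - d2 + d3 = 1
  d6 = d2*5 + d1 + 10 = 147/4
  d7 = d3*5 = 55/4
  d8 = 5 + d1*3 - d2*4 = -5
  d9 = d6*3 - d3/4 - d1/3 = 1737/16
Walk from origin (0, 0):
  seg 1: right by d2 = 19/4 → (19/4, 0)
  seg 2: right by d8 = -5 → (-1/4, 0)
  seg 3: right by d9 = 1737/16 → (1733/16, 0)
  seg 4: down by d5 = 1 → (1733/16, -1)
  seg 5: right by d9 = 1737/16 → (1735/8, -1)
  seg 6: up by d9 = 1737/16 → (1735/8, 1721/16)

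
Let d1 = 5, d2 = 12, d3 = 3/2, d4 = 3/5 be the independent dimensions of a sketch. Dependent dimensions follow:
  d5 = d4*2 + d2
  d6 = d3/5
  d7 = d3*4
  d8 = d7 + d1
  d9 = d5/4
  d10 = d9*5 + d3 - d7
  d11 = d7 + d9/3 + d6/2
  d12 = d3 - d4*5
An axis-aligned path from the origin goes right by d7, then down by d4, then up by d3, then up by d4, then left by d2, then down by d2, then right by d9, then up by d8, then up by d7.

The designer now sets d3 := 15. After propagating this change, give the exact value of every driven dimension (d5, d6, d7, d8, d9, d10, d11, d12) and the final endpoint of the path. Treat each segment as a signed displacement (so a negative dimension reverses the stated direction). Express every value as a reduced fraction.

d5 = 66/5
d6 = 3
d7 = 60
d8 = 65
d9 = 33/10
d10 = -57/2
d11 = 313/5
d12 = 12
endpoint = (513/10, 128)

Apply edit: d3 := 15
  d5 = d4*2 + d2 = 66/5
  d6 = d3/5 = 3
  d7 = d3*4 = 60
  d8 = d7 + d1 = 65
  d9 = d5/4 = 33/10
  d10 = d9*5 + d3 - d7 = -57/2
  d11 = d7 + d9/3 + d6/2 = 313/5
  d12 = d3 - d4*5 = 12
Walk from origin (0, 0):
  seg 1: right by d7 = 60 → (60, 0)
  seg 2: down by d4 = 3/5 → (60, -3/5)
  seg 3: up by d3 = 15 → (60, 72/5)
  seg 4: up by d4 = 3/5 → (60, 15)
  seg 5: left by d2 = 12 → (48, 15)
  seg 6: down by d2 = 12 → (48, 3)
  seg 7: right by d9 = 33/10 → (513/10, 3)
  seg 8: up by d8 = 65 → (513/10, 68)
  seg 9: up by d7 = 60 → (513/10, 128)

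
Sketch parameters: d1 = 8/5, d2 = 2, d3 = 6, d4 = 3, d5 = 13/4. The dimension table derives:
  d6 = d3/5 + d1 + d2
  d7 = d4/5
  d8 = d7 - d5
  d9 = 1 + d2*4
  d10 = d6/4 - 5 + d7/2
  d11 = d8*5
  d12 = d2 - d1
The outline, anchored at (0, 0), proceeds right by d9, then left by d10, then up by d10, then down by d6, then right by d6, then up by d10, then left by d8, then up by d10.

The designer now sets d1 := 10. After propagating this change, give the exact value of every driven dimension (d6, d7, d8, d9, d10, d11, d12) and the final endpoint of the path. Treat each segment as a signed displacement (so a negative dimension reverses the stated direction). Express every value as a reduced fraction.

Apply edit: d1 := 10
  d6 = d3/5 + d1 + d2 = 66/5
  d7 = d4/5 = 3/5
  d8 = d7 - d5 = -53/20
  d9 = 1 + d2*4 = 9
  d10 = d6/4 - 5 + d7/2 = -7/5
  d11 = d8*5 = -53/4
  d12 = d2 - d1 = -8
Walk from origin (0, 0):
  seg 1: right by d9 = 9 → (9, 0)
  seg 2: left by d10 = -7/5 → (52/5, 0)
  seg 3: up by d10 = -7/5 → (52/5, -7/5)
  seg 4: down by d6 = 66/5 → (52/5, -73/5)
  seg 5: right by d6 = 66/5 → (118/5, -73/5)
  seg 6: up by d10 = -7/5 → (118/5, -16)
  seg 7: left by d8 = -53/20 → (105/4, -16)
  seg 8: up by d10 = -7/5 → (105/4, -87/5)

d6 = 66/5
d7 = 3/5
d8 = -53/20
d9 = 9
d10 = -7/5
d11 = -53/4
d12 = -8
endpoint = (105/4, -87/5)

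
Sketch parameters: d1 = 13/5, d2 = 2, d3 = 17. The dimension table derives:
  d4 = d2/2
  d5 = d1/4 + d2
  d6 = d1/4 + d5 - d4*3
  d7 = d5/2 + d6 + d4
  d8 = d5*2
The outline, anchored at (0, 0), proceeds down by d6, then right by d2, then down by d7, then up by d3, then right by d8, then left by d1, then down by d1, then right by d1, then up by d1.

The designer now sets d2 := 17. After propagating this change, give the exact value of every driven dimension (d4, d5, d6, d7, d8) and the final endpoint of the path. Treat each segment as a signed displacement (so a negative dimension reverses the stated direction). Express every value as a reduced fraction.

d4 = 17/2
d5 = 353/20
d6 = -36/5
d7 = 81/8
d8 = 353/10
endpoint = (523/10, 563/40)

Apply edit: d2 := 17
  d4 = d2/2 = 17/2
  d5 = d1/4 + d2 = 353/20
  d6 = d1/4 + d5 - d4*3 = -36/5
  d7 = d5/2 + d6 + d4 = 81/8
  d8 = d5*2 = 353/10
Walk from origin (0, 0):
  seg 1: down by d6 = -36/5 → (0, 36/5)
  seg 2: right by d2 = 17 → (17, 36/5)
  seg 3: down by d7 = 81/8 → (17, -117/40)
  seg 4: up by d3 = 17 → (17, 563/40)
  seg 5: right by d8 = 353/10 → (523/10, 563/40)
  seg 6: left by d1 = 13/5 → (497/10, 563/40)
  seg 7: down by d1 = 13/5 → (497/10, 459/40)
  seg 8: right by d1 = 13/5 → (523/10, 459/40)
  seg 9: up by d1 = 13/5 → (523/10, 563/40)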